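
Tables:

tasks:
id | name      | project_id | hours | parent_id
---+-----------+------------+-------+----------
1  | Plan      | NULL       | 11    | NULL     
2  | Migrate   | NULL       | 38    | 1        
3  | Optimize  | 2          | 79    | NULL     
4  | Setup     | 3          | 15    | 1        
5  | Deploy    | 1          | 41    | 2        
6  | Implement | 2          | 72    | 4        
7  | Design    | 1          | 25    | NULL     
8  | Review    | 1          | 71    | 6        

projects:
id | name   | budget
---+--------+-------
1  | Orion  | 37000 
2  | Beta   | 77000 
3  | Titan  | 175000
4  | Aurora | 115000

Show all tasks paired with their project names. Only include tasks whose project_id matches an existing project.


INNER JOIN keeps only tasks rows whose project_id matches an id in projects. Walk through each task:
  - task 1 (Plan): project_id=NULL, no match -> dropped
  - task 2 (Migrate): project_id=NULL, no match -> dropped
  - task 3 (Optimize): project_id=2 -> matches Beta
  - task 4 (Setup): project_id=3 -> matches Titan
  - task 5 (Deploy): project_id=1 -> matches Orion
  - task 6 (Implement): project_id=2 -> matches Beta
  - task 7 (Design): project_id=1 -> matches Orion
  - task 8 (Review): project_id=1 -> matches Orion
So 2 of 8 rows are dropped.

SQL:
SELECT a.name, b.name AS project
FROM tasks a
INNER JOIN projects b ON a.project_id = b.id

Result:
name      | project
----------+--------
Optimize  | Beta   
Setup     | Titan  
Deploy    | Orion  
Implement | Beta   
Design    | Orion  
Review    | Orion  


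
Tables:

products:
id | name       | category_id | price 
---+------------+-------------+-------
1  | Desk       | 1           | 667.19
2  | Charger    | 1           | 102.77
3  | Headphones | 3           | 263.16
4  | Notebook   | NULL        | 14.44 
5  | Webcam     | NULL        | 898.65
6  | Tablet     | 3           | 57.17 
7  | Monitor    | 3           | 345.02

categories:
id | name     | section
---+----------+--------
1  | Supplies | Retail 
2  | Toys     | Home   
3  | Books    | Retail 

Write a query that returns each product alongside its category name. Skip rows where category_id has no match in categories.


INNER JOIN keeps only products rows whose category_id matches an id in categories. Walk through each product:
  - product 1 (Desk): category_id=1 -> matches Supplies
  - product 2 (Charger): category_id=1 -> matches Supplies
  - product 3 (Headphones): category_id=3 -> matches Books
  - product 4 (Notebook): category_id=NULL, no match -> dropped
  - product 5 (Webcam): category_id=NULL, no match -> dropped
  - product 6 (Tablet): category_id=3 -> matches Books
  - product 7 (Monitor): category_id=3 -> matches Books
So 2 of 7 rows are dropped.

SQL:
SELECT a.name, b.name AS category
FROM products a
INNER JOIN categories b ON a.category_id = b.id

Result:
name       | category
-----------+---------
Desk       | Supplies
Charger    | Supplies
Headphones | Books   
Tablet     | Books   
Monitor    | Books   


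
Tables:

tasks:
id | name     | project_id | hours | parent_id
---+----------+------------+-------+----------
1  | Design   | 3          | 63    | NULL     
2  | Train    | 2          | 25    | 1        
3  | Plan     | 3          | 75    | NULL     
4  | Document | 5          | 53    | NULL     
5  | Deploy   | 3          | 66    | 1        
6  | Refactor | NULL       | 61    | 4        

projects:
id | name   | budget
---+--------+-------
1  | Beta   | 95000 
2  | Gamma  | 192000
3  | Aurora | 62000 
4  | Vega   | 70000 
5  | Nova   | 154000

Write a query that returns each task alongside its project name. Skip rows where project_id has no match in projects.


INNER JOIN keeps only tasks rows whose project_id matches an id in projects. Walk through each task:
  - task 1 (Design): project_id=3 -> matches Aurora
  - task 2 (Train): project_id=2 -> matches Gamma
  - task 3 (Plan): project_id=3 -> matches Aurora
  - task 4 (Document): project_id=5 -> matches Nova
  - task 5 (Deploy): project_id=3 -> matches Aurora
  - task 6 (Refactor): project_id=NULL, no match -> dropped
So 1 of 6 rows is dropped.

SQL:
SELECT a.name, b.name AS project
FROM tasks a
INNER JOIN projects b ON a.project_id = b.id

Result:
name     | project
---------+--------
Design   | Aurora 
Train    | Gamma  
Plan     | Aurora 
Document | Nova   
Deploy   | Aurora 


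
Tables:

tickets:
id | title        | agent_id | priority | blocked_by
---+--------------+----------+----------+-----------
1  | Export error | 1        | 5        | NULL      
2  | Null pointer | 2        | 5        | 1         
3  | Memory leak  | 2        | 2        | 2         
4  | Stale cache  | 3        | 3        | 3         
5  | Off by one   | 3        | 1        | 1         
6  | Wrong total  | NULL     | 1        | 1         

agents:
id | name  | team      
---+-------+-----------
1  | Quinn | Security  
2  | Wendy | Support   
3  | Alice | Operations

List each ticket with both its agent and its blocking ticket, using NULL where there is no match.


Two LEFT JOINs from the same base table tickets: one to agents via agent_id, one to tickets itself via blocked_by. Both are LEFT so every ticket is preserved.
Match against agents:
  - ticket 1 (Export error): agent_id=1 -> matches Quinn
  - ticket 2 (Null pointer): agent_id=2 -> matches Wendy
  - ticket 3 (Memory leak): agent_id=2 -> matches Wendy
  - ticket 4 (Stale cache): agent_id=3 -> matches Alice
  - ticket 5 (Off by one): agent_id=3 -> matches Alice
  - ticket 6 (Wrong total): agent_id=NULL, no match -> kept with NULL
Match against tickets (self):
  - ticket 1 (Export error): blocked_by=NULL -> NULL
  - ticket 2 (Null pointer): blocked_by=1 -> Export error
  - ticket 3 (Memory leak): blocked_by=2 -> Null pointer
  - ticket 4 (Stale cache): blocked_by=3 -> Memory leak
  - ticket 5 (Off by one): blocked_by=1 -> Export error
  - ticket 6 (Wrong total): blocked_by=1 -> Export error

SQL:
SELECT a.title, b.name AS agent, c.title AS blocked_by
FROM tickets a
LEFT JOIN agents b ON a.agent_id = b.id
LEFT JOIN tickets c ON a.blocked_by = c.id

Result:
title        | agent | blocked_by  
-------------+-------+-------------
Export error | Quinn | NULL        
Null pointer | Wendy | Export error
Memory leak  | Wendy | Null pointer
Stale cache  | Alice | Memory leak 
Off by one   | Alice | Export error
Wrong total  | NULL  | Export error


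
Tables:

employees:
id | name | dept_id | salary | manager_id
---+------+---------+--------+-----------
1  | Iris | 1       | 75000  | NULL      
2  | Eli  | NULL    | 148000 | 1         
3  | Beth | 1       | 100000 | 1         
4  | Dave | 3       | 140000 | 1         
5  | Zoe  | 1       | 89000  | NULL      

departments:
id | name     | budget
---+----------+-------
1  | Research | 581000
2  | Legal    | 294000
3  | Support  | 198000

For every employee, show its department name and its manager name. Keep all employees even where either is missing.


Two LEFT JOINs from the same base table employees: one to departments via dept_id, one to employees itself via manager_id. Both are LEFT so every employee is preserved.
Match against departments:
  - employee 1 (Iris): dept_id=1 -> matches Research
  - employee 2 (Eli): dept_id=NULL, no match -> kept with NULL
  - employee 3 (Beth): dept_id=1 -> matches Research
  - employee 4 (Dave): dept_id=3 -> matches Support
  - employee 5 (Zoe): dept_id=1 -> matches Research
Match against employees (self):
  - employee 1 (Iris): manager_id=NULL -> NULL
  - employee 2 (Eli): manager_id=1 -> Iris
  - employee 3 (Beth): manager_id=1 -> Iris
  - employee 4 (Dave): manager_id=1 -> Iris
  - employee 5 (Zoe): manager_id=NULL -> NULL

SQL:
SELECT a.name, b.name AS department, c.name AS manager
FROM employees a
LEFT JOIN departments b ON a.dept_id = b.id
LEFT JOIN employees c ON a.manager_id = c.id

Result:
name | department | manager
-----+------------+--------
Iris | Research   | NULL   
Eli  | NULL       | Iris   
Beth | Research   | Iris   
Dave | Support    | Iris   
Zoe  | Research   | NULL   


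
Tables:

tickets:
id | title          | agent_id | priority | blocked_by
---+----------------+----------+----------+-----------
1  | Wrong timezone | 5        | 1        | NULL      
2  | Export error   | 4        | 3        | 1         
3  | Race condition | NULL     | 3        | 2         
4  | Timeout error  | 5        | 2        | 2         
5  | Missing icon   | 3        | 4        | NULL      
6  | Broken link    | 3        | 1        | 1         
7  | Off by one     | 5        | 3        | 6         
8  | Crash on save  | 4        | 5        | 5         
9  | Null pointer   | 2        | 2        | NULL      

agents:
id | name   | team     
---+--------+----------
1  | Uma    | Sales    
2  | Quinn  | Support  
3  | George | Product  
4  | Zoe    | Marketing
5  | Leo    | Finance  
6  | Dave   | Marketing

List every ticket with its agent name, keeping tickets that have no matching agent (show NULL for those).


LEFT JOIN keeps every row from tickets (the left table); where agent_id has no match in agents, the agent columns become NULL. Walk through each ticket:
  - ticket 1 (Wrong timezone): agent_id=5 -> matches Leo
  - ticket 2 (Export error): agent_id=4 -> matches Zoe
  - ticket 3 (Race condition): agent_id=NULL, no match -> kept with NULL
  - ticket 4 (Timeout error): agent_id=5 -> matches Leo
  - ticket 5 (Missing icon): agent_id=3 -> matches George
  - ticket 6 (Broken link): agent_id=3 -> matches George
  - ticket 7 (Off by one): agent_id=5 -> matches Leo
  - ticket 8 (Crash on save): agent_id=4 -> matches Zoe
  - ticket 9 (Null pointer): agent_id=2 -> matches Quinn
All 9 rows appear; 1 has NULL agent.

SQL:
SELECT a.title, b.name AS agent
FROM tickets a
LEFT JOIN agents b ON a.agent_id = b.id

Result:
title          | agent 
---------------+-------
Wrong timezone | Leo   
Export error   | Zoe   
Race condition | NULL  
Timeout error  | Leo   
Missing icon   | George
Broken link    | George
Off by one     | Leo   
Crash on save  | Zoe   
Null pointer   | Quinn 


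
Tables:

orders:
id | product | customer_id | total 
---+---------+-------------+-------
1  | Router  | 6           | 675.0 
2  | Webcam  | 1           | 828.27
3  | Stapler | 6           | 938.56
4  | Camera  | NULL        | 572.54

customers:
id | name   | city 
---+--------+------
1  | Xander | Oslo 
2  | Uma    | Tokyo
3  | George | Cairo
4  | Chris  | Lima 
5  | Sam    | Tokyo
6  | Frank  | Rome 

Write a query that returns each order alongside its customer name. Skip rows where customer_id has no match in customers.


INNER JOIN keeps only orders rows whose customer_id matches an id in customers. Walk through each order:
  - order 1 (Router): customer_id=6 -> matches Frank
  - order 2 (Webcam): customer_id=1 -> matches Xander
  - order 3 (Stapler): customer_id=6 -> matches Frank
  - order 4 (Camera): customer_id=NULL, no match -> dropped
So 1 of 4 rows is dropped.

SQL:
SELECT a.product, b.name AS customer
FROM orders a
INNER JOIN customers b ON a.customer_id = b.id

Result:
product | customer
--------+---------
Router  | Frank   
Webcam  | Xander  
Stapler | Frank   


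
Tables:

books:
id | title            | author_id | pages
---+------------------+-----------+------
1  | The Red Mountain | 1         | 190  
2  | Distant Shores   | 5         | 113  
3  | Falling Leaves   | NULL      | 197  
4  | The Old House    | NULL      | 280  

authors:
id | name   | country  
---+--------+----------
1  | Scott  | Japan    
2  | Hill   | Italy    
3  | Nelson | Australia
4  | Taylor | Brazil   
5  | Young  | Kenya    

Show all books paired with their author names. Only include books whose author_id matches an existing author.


INNER JOIN keeps only books rows whose author_id matches an id in authors. Walk through each book:
  - book 1 (The Red Mountain): author_id=1 -> matches Scott
  - book 2 (Distant Shores): author_id=5 -> matches Young
  - book 3 (Falling Leaves): author_id=NULL, no match -> dropped
  - book 4 (The Old House): author_id=NULL, no match -> dropped
So 2 of 4 rows are dropped.

SQL:
SELECT a.title, b.name AS author
FROM books a
INNER JOIN authors b ON a.author_id = b.id

Result:
title            | author
-----------------+-------
The Red Mountain | Scott 
Distant Shores   | Young 


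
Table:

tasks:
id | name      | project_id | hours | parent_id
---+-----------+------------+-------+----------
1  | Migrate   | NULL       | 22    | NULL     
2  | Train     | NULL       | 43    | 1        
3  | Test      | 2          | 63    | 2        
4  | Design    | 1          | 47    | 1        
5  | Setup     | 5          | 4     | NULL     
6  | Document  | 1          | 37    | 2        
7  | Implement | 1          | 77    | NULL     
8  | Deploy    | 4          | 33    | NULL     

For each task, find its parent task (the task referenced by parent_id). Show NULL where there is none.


This is a self-join: tasks is joined to a second copy of itself, matching each row's parent_id to another row's id. Use LEFT JOIN so rows with parent_id=NULL are kept.
  - task 1 (Migrate): parent_id=NULL -> NULL
  - task 2 (Train): parent_id=1 -> Migrate
  - task 3 (Test): parent_id=2 -> Train
  - task 4 (Design): parent_id=1 -> Migrate
  - task 5 (Setup): parent_id=NULL -> NULL
  - task 6 (Document): parent_id=2 -> Train
  - task 7 (Implement): parent_id=NULL -> NULL
  - task 8 (Deploy): parent_id=NULL -> NULL

SQL:
SELECT a.name AS item, b.name AS parent
FROM tasks a
LEFT JOIN tasks b ON a.parent_id = b.id

Result:
item      | parent 
----------+--------
Migrate   | NULL   
Train     | Migrate
Test      | Train  
Design    | Migrate
Setup     | NULL   
Document  | Train  
Implement | NULL   
Deploy    | NULL   


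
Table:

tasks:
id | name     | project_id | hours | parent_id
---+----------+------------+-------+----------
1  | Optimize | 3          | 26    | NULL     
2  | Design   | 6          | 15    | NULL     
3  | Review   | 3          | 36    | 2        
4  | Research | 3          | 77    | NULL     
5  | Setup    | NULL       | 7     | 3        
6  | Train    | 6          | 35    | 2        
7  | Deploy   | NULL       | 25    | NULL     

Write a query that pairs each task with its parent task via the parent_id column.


This is a self-join: tasks is joined to a second copy of itself, matching each row's parent_id to another row's id. Use LEFT JOIN so rows with parent_id=NULL are kept.
  - task 1 (Optimize): parent_id=NULL -> NULL
  - task 2 (Design): parent_id=NULL -> NULL
  - task 3 (Review): parent_id=2 -> Design
  - task 4 (Research): parent_id=NULL -> NULL
  - task 5 (Setup): parent_id=3 -> Review
  - task 6 (Train): parent_id=2 -> Design
  - task 7 (Deploy): parent_id=NULL -> NULL

SQL:
SELECT a.name AS item, b.name AS parent
FROM tasks a
LEFT JOIN tasks b ON a.parent_id = b.id

Result:
item     | parent
---------+-------
Optimize | NULL  
Design   | NULL  
Review   | Design
Research | NULL  
Setup    | Review
Train    | Design
Deploy   | NULL  


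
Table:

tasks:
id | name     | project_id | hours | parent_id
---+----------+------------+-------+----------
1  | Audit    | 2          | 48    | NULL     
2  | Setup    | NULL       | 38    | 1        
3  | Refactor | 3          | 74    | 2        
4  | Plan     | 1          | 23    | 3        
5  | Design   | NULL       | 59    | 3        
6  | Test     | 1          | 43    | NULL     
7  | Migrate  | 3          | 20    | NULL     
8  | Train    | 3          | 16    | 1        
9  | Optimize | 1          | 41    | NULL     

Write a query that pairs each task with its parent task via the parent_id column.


This is a self-join: tasks is joined to a second copy of itself, matching each row's parent_id to another row's id. Use LEFT JOIN so rows with parent_id=NULL are kept.
  - task 1 (Audit): parent_id=NULL -> NULL
  - task 2 (Setup): parent_id=1 -> Audit
  - task 3 (Refactor): parent_id=2 -> Setup
  - task 4 (Plan): parent_id=3 -> Refactor
  - task 5 (Design): parent_id=3 -> Refactor
  - task 6 (Test): parent_id=NULL -> NULL
  - task 7 (Migrate): parent_id=NULL -> NULL
  - task 8 (Train): parent_id=1 -> Audit
  - task 9 (Optimize): parent_id=NULL -> NULL

SQL:
SELECT a.name AS item, b.name AS parent
FROM tasks a
LEFT JOIN tasks b ON a.parent_id = b.id

Result:
item     | parent  
---------+---------
Audit    | NULL    
Setup    | Audit   
Refactor | Setup   
Plan     | Refactor
Design   | Refactor
Test     | NULL    
Migrate  | NULL    
Train    | Audit   
Optimize | NULL    


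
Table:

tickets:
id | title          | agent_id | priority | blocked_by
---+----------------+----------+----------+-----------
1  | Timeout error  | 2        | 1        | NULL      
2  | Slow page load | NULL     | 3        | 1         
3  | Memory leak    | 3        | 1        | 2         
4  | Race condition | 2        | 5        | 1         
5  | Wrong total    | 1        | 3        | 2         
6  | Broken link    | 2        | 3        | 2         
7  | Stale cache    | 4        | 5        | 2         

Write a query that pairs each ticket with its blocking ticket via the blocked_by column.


This is a self-join: tickets is joined to a second copy of itself, matching each row's blocked_by to another row's id. Use LEFT JOIN so rows with blocked_by=NULL are kept.
  - ticket 1 (Timeout error): blocked_by=NULL -> NULL
  - ticket 2 (Slow page load): blocked_by=1 -> Timeout error
  - ticket 3 (Memory leak): blocked_by=2 -> Slow page load
  - ticket 4 (Race condition): blocked_by=1 -> Timeout error
  - ticket 5 (Wrong total): blocked_by=2 -> Slow page load
  - ticket 6 (Broken link): blocked_by=2 -> Slow page load
  - ticket 7 (Stale cache): blocked_by=2 -> Slow page load

SQL:
SELECT a.title AS item, b.title AS blocked_by
FROM tickets a
LEFT JOIN tickets b ON a.blocked_by = b.id

Result:
item           | blocked_by    
---------------+---------------
Timeout error  | NULL          
Slow page load | Timeout error 
Memory leak    | Slow page load
Race condition | Timeout error 
Wrong total    | Slow page load
Broken link    | Slow page load
Stale cache    | Slow page load


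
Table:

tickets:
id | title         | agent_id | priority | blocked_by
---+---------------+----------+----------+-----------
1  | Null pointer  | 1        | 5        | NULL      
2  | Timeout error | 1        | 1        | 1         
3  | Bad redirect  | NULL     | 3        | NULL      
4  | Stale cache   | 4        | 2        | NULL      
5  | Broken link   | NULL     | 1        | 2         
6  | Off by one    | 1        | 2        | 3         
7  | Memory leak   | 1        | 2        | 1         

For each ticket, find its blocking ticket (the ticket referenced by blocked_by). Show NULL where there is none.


This is a self-join: tickets is joined to a second copy of itself, matching each row's blocked_by to another row's id. Use LEFT JOIN so rows with blocked_by=NULL are kept.
  - ticket 1 (Null pointer): blocked_by=NULL -> NULL
  - ticket 2 (Timeout error): blocked_by=1 -> Null pointer
  - ticket 3 (Bad redirect): blocked_by=NULL -> NULL
  - ticket 4 (Stale cache): blocked_by=NULL -> NULL
  - ticket 5 (Broken link): blocked_by=2 -> Timeout error
  - ticket 6 (Off by one): blocked_by=3 -> Bad redirect
  - ticket 7 (Memory leak): blocked_by=1 -> Null pointer

SQL:
SELECT a.title AS item, b.title AS blocked_by
FROM tickets a
LEFT JOIN tickets b ON a.blocked_by = b.id

Result:
item          | blocked_by   
--------------+--------------
Null pointer  | NULL         
Timeout error | Null pointer 
Bad redirect  | NULL         
Stale cache   | NULL         
Broken link   | Timeout error
Off by one    | Bad redirect 
Memory leak   | Null pointer 


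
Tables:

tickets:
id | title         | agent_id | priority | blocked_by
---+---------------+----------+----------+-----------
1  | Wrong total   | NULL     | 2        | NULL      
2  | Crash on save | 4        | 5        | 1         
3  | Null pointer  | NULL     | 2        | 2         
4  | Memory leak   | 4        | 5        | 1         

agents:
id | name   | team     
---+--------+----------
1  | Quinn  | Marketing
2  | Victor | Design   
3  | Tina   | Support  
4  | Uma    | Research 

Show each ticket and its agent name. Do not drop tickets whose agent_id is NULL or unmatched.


LEFT JOIN keeps every row from tickets (the left table); where agent_id has no match in agents, the agent columns become NULL. Walk through each ticket:
  - ticket 1 (Wrong total): agent_id=NULL, no match -> kept with NULL
  - ticket 2 (Crash on save): agent_id=4 -> matches Uma
  - ticket 3 (Null pointer): agent_id=NULL, no match -> kept with NULL
  - ticket 4 (Memory leak): agent_id=4 -> matches Uma
All 4 rows appear; 2 have NULL agent.

SQL:
SELECT a.title, b.name AS agent
FROM tickets a
LEFT JOIN agents b ON a.agent_id = b.id

Result:
title         | agent
--------------+------
Wrong total   | NULL 
Crash on save | Uma  
Null pointer  | NULL 
Memory leak   | Uma  


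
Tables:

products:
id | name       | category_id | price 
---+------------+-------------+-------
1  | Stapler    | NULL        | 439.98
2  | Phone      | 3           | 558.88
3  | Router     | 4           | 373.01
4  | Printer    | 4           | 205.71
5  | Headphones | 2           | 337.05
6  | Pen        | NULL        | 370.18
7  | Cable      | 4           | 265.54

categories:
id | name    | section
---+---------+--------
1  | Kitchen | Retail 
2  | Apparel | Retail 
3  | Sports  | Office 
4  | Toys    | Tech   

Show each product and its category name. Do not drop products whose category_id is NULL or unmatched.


LEFT JOIN keeps every row from products (the left table); where category_id has no match in categories, the category columns become NULL. Walk through each product:
  - product 1 (Stapler): category_id=NULL, no match -> kept with NULL
  - product 2 (Phone): category_id=3 -> matches Sports
  - product 3 (Router): category_id=4 -> matches Toys
  - product 4 (Printer): category_id=4 -> matches Toys
  - product 5 (Headphones): category_id=2 -> matches Apparel
  - product 6 (Pen): category_id=NULL, no match -> kept with NULL
  - product 7 (Cable): category_id=4 -> matches Toys
All 7 rows appear; 2 have NULL category.

SQL:
SELECT a.name, b.name AS category
FROM products a
LEFT JOIN categories b ON a.category_id = b.id

Result:
name       | category
-----------+---------
Stapler    | NULL    
Phone      | Sports  
Router     | Toys    
Printer    | Toys    
Headphones | Apparel 
Pen        | NULL    
Cable      | Toys    


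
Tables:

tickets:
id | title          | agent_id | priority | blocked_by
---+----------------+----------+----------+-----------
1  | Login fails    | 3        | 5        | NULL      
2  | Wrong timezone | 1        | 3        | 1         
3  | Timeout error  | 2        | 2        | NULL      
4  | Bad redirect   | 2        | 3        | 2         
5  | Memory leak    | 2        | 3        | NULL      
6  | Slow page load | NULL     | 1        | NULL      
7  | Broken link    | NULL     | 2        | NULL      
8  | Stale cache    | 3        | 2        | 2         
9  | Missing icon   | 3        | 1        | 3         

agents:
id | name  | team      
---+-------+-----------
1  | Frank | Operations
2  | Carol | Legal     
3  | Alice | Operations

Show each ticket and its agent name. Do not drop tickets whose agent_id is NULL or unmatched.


LEFT JOIN keeps every row from tickets (the left table); where agent_id has no match in agents, the agent columns become NULL. Walk through each ticket:
  - ticket 1 (Login fails): agent_id=3 -> matches Alice
  - ticket 2 (Wrong timezone): agent_id=1 -> matches Frank
  - ticket 3 (Timeout error): agent_id=2 -> matches Carol
  - ticket 4 (Bad redirect): agent_id=2 -> matches Carol
  - ticket 5 (Memory leak): agent_id=2 -> matches Carol
  - ticket 6 (Slow page load): agent_id=NULL, no match -> kept with NULL
  - ticket 7 (Broken link): agent_id=NULL, no match -> kept with NULL
  - ticket 8 (Stale cache): agent_id=3 -> matches Alice
  - ticket 9 (Missing icon): agent_id=3 -> matches Alice
All 9 rows appear; 2 have NULL agent.

SQL:
SELECT a.title, b.name AS agent
FROM tickets a
LEFT JOIN agents b ON a.agent_id = b.id

Result:
title          | agent
---------------+------
Login fails    | Alice
Wrong timezone | Frank
Timeout error  | Carol
Bad redirect   | Carol
Memory leak    | Carol
Slow page load | NULL 
Broken link    | NULL 
Stale cache    | Alice
Missing icon   | Alice


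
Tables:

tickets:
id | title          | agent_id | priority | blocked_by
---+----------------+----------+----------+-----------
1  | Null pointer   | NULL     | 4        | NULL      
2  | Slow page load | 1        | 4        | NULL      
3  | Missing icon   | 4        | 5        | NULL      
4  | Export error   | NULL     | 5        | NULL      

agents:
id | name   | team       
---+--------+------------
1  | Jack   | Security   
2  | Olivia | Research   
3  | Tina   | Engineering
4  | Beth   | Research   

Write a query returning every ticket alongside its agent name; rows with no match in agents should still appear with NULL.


LEFT JOIN keeps every row from tickets (the left table); where agent_id has no match in agents, the agent columns become NULL. Walk through each ticket:
  - ticket 1 (Null pointer): agent_id=NULL, no match -> kept with NULL
  - ticket 2 (Slow page load): agent_id=1 -> matches Jack
  - ticket 3 (Missing icon): agent_id=4 -> matches Beth
  - ticket 4 (Export error): agent_id=NULL, no match -> kept with NULL
All 4 rows appear; 2 have NULL agent.

SQL:
SELECT a.title, b.name AS agent
FROM tickets a
LEFT JOIN agents b ON a.agent_id = b.id

Result:
title          | agent
---------------+------
Null pointer   | NULL 
Slow page load | Jack 
Missing icon   | Beth 
Export error   | NULL 


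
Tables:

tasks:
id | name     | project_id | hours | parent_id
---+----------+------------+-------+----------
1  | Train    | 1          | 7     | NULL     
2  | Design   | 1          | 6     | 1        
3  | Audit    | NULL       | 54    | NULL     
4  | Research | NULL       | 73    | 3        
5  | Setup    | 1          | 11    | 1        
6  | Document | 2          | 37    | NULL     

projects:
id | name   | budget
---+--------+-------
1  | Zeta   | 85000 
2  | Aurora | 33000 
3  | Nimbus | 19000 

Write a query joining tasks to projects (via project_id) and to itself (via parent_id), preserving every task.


Two LEFT JOINs from the same base table tasks: one to projects via project_id, one to tasks itself via parent_id. Both are LEFT so every task is preserved.
Match against projects:
  - task 1 (Train): project_id=1 -> matches Zeta
  - task 2 (Design): project_id=1 -> matches Zeta
  - task 3 (Audit): project_id=NULL, no match -> kept with NULL
  - task 4 (Research): project_id=NULL, no match -> kept with NULL
  - task 5 (Setup): project_id=1 -> matches Zeta
  - task 6 (Document): project_id=2 -> matches Aurora
Match against tasks (self):
  - task 1 (Train): parent_id=NULL -> NULL
  - task 2 (Design): parent_id=1 -> Train
  - task 3 (Audit): parent_id=NULL -> NULL
  - task 4 (Research): parent_id=3 -> Audit
  - task 5 (Setup): parent_id=1 -> Train
  - task 6 (Document): parent_id=NULL -> NULL

SQL:
SELECT a.name, b.name AS project, c.name AS parent
FROM tasks a
LEFT JOIN projects b ON a.project_id = b.id
LEFT JOIN tasks c ON a.parent_id = c.id

Result:
name     | project | parent
---------+---------+-------
Train    | Zeta    | NULL  
Design   | Zeta    | Train 
Audit    | NULL    | NULL  
Research | NULL    | Audit 
Setup    | Zeta    | Train 
Document | Aurora  | NULL  


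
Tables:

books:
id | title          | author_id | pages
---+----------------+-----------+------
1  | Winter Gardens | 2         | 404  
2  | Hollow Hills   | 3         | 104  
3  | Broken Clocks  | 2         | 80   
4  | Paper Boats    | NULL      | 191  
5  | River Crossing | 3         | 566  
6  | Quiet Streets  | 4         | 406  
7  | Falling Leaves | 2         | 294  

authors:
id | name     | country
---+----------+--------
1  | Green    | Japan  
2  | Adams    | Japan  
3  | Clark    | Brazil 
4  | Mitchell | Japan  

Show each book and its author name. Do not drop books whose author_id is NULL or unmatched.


LEFT JOIN keeps every row from books (the left table); where author_id has no match in authors, the author columns become NULL. Walk through each book:
  - book 1 (Winter Gardens): author_id=2 -> matches Adams
  - book 2 (Hollow Hills): author_id=3 -> matches Clark
  - book 3 (Broken Clocks): author_id=2 -> matches Adams
  - book 4 (Paper Boats): author_id=NULL, no match -> kept with NULL
  - book 5 (River Crossing): author_id=3 -> matches Clark
  - book 6 (Quiet Streets): author_id=4 -> matches Mitchell
  - book 7 (Falling Leaves): author_id=2 -> matches Adams
All 7 rows appear; 1 has NULL author.

SQL:
SELECT a.title, b.name AS author
FROM books a
LEFT JOIN authors b ON a.author_id = b.id

Result:
title          | author  
---------------+---------
Winter Gardens | Adams   
Hollow Hills   | Clark   
Broken Clocks  | Adams   
Paper Boats    | NULL    
River Crossing | Clark   
Quiet Streets  | Mitchell
Falling Leaves | Adams   


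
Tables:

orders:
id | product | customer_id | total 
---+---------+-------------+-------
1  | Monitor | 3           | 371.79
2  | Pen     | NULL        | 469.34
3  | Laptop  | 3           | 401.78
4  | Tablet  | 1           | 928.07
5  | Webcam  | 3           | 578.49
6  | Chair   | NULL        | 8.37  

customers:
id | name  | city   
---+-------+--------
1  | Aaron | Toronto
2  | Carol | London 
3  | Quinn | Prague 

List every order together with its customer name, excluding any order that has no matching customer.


INNER JOIN keeps only orders rows whose customer_id matches an id in customers. Walk through each order:
  - order 1 (Monitor): customer_id=3 -> matches Quinn
  - order 2 (Pen): customer_id=NULL, no match -> dropped
  - order 3 (Laptop): customer_id=3 -> matches Quinn
  - order 4 (Tablet): customer_id=1 -> matches Aaron
  - order 5 (Webcam): customer_id=3 -> matches Quinn
  - order 6 (Chair): customer_id=NULL, no match -> dropped
So 2 of 6 rows are dropped.

SQL:
SELECT a.product, b.name AS customer
FROM orders a
INNER JOIN customers b ON a.customer_id = b.id

Result:
product | customer
--------+---------
Monitor | Quinn   
Laptop  | Quinn   
Tablet  | Aaron   
Webcam  | Quinn   


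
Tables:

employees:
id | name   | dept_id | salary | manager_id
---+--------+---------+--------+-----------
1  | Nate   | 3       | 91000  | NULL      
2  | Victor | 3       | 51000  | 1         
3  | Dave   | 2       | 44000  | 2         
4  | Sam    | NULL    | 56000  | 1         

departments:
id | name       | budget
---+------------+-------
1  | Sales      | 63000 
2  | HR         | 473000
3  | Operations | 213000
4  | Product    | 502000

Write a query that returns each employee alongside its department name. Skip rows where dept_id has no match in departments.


INNER JOIN keeps only employees rows whose dept_id matches an id in departments. Walk through each employee:
  - employee 1 (Nate): dept_id=3 -> matches Operations
  - employee 2 (Victor): dept_id=3 -> matches Operations
  - employee 3 (Dave): dept_id=2 -> matches HR
  - employee 4 (Sam): dept_id=NULL, no match -> dropped
So 1 of 4 rows is dropped.

SQL:
SELECT a.name, b.name AS department
FROM employees a
INNER JOIN departments b ON a.dept_id = b.id

Result:
name   | department
-------+-----------
Nate   | Operations
Victor | Operations
Dave   | HR        


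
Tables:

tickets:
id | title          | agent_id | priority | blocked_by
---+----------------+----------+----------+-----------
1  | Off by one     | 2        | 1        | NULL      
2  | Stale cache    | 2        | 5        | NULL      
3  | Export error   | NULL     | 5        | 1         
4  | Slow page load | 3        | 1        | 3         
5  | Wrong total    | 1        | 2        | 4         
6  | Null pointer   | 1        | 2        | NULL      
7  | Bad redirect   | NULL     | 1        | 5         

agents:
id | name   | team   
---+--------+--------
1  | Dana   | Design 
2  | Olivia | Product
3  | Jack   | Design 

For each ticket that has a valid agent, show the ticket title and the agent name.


INNER JOIN keeps only tickets rows whose agent_id matches an id in agents. Walk through each ticket:
  - ticket 1 (Off by one): agent_id=2 -> matches Olivia
  - ticket 2 (Stale cache): agent_id=2 -> matches Olivia
  - ticket 3 (Export error): agent_id=NULL, no match -> dropped
  - ticket 4 (Slow page load): agent_id=3 -> matches Jack
  - ticket 5 (Wrong total): agent_id=1 -> matches Dana
  - ticket 6 (Null pointer): agent_id=1 -> matches Dana
  - ticket 7 (Bad redirect): agent_id=NULL, no match -> dropped
So 2 of 7 rows are dropped.

SQL:
SELECT a.title, b.name AS agent
FROM tickets a
INNER JOIN agents b ON a.agent_id = b.id

Result:
title          | agent 
---------------+-------
Off by one     | Olivia
Stale cache    | Olivia
Slow page load | Jack  
Wrong total    | Dana  
Null pointer   | Dana  


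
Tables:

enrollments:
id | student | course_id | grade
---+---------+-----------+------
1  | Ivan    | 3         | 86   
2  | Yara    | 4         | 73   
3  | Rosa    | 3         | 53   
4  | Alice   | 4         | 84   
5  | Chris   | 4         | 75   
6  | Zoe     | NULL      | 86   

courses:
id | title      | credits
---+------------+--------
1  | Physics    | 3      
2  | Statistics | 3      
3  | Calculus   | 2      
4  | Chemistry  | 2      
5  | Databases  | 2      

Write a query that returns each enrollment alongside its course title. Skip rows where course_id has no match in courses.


INNER JOIN keeps only enrollments rows whose course_id matches an id in courses. Walk through each enrollment:
  - enrollment 1 (Ivan): course_id=3 -> matches Calculus
  - enrollment 2 (Yara): course_id=4 -> matches Chemistry
  - enrollment 3 (Rosa): course_id=3 -> matches Calculus
  - enrollment 4 (Alice): course_id=4 -> matches Chemistry
  - enrollment 5 (Chris): course_id=4 -> matches Chemistry
  - enrollment 6 (Zoe): course_id=NULL, no match -> dropped
So 1 of 6 rows is dropped.

SQL:
SELECT a.student, b.title AS course
FROM enrollments a
INNER JOIN courses b ON a.course_id = b.id

Result:
student | course   
--------+----------
Ivan    | Calculus 
Yara    | Chemistry
Rosa    | Calculus 
Alice   | Chemistry
Chris   | Chemistry


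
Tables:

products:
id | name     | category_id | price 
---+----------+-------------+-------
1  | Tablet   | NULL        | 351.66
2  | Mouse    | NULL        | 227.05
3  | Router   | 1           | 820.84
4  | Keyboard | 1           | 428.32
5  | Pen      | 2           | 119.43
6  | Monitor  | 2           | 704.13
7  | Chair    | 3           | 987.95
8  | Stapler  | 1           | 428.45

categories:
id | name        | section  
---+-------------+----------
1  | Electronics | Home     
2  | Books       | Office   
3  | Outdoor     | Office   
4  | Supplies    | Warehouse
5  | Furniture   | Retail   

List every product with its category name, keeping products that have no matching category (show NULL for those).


LEFT JOIN keeps every row from products (the left table); where category_id has no match in categories, the category columns become NULL. Walk through each product:
  - product 1 (Tablet): category_id=NULL, no match -> kept with NULL
  - product 2 (Mouse): category_id=NULL, no match -> kept with NULL
  - product 3 (Router): category_id=1 -> matches Electronics
  - product 4 (Keyboard): category_id=1 -> matches Electronics
  - product 5 (Pen): category_id=2 -> matches Books
  - product 6 (Monitor): category_id=2 -> matches Books
  - product 7 (Chair): category_id=3 -> matches Outdoor
  - product 8 (Stapler): category_id=1 -> matches Electronics
All 8 rows appear; 2 have NULL category.

SQL:
SELECT a.name, b.name AS category
FROM products a
LEFT JOIN categories b ON a.category_id = b.id

Result:
name     | category   
---------+------------
Tablet   | NULL       
Mouse    | NULL       
Router   | Electronics
Keyboard | Electronics
Pen      | Books      
Monitor  | Books      
Chair    | Outdoor    
Stapler  | Electronics


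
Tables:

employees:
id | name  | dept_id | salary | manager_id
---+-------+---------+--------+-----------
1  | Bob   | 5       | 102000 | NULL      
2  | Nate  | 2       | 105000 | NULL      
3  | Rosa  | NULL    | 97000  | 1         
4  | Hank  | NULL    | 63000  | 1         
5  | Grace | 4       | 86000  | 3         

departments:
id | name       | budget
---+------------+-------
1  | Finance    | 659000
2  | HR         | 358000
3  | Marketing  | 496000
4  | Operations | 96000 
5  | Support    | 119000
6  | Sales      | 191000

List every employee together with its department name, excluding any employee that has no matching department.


INNER JOIN keeps only employees rows whose dept_id matches an id in departments. Walk through each employee:
  - employee 1 (Bob): dept_id=5 -> matches Support
  - employee 2 (Nate): dept_id=2 -> matches HR
  - employee 3 (Rosa): dept_id=NULL, no match -> dropped
  - employee 4 (Hank): dept_id=NULL, no match -> dropped
  - employee 5 (Grace): dept_id=4 -> matches Operations
So 2 of 5 rows are dropped.

SQL:
SELECT a.name, b.name AS department
FROM employees a
INNER JOIN departments b ON a.dept_id = b.id

Result:
name  | department
------+-----------
Bob   | Support   
Nate  | HR        
Grace | Operations


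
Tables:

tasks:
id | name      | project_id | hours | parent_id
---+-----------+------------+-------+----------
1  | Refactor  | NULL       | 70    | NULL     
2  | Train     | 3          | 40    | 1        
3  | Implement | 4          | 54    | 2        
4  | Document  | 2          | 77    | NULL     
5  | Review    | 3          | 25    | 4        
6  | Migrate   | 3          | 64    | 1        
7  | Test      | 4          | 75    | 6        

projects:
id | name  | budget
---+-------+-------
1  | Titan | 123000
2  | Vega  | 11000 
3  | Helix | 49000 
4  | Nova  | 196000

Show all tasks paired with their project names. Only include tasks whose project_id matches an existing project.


INNER JOIN keeps only tasks rows whose project_id matches an id in projects. Walk through each task:
  - task 1 (Refactor): project_id=NULL, no match -> dropped
  - task 2 (Train): project_id=3 -> matches Helix
  - task 3 (Implement): project_id=4 -> matches Nova
  - task 4 (Document): project_id=2 -> matches Vega
  - task 5 (Review): project_id=3 -> matches Helix
  - task 6 (Migrate): project_id=3 -> matches Helix
  - task 7 (Test): project_id=4 -> matches Nova
So 1 of 7 rows is dropped.

SQL:
SELECT a.name, b.name AS project
FROM tasks a
INNER JOIN projects b ON a.project_id = b.id

Result:
name      | project
----------+--------
Train     | Helix  
Implement | Nova   
Document  | Vega   
Review    | Helix  
Migrate   | Helix  
Test      | Nova   


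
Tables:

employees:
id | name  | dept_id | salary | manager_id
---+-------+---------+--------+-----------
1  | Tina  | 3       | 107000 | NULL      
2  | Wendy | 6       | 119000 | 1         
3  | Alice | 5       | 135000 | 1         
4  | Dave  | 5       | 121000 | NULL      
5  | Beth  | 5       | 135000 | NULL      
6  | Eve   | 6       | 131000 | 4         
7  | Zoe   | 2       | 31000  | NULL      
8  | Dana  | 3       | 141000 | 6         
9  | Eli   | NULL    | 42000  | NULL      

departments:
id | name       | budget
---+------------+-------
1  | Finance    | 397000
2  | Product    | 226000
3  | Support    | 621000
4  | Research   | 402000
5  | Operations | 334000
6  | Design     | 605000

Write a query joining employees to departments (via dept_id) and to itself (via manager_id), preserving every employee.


Two LEFT JOINs from the same base table employees: one to departments via dept_id, one to employees itself via manager_id. Both are LEFT so every employee is preserved.
Match against departments:
  - employee 1 (Tina): dept_id=3 -> matches Support
  - employee 2 (Wendy): dept_id=6 -> matches Design
  - employee 3 (Alice): dept_id=5 -> matches Operations
  - employee 4 (Dave): dept_id=5 -> matches Operations
  - employee 5 (Beth): dept_id=5 -> matches Operations
  - employee 6 (Eve): dept_id=6 -> matches Design
  - employee 7 (Zoe): dept_id=2 -> matches Product
  - employee 8 (Dana): dept_id=3 -> matches Support
  - employee 9 (Eli): dept_id=NULL, no match -> kept with NULL
Match against employees (self):
  - employee 1 (Tina): manager_id=NULL -> NULL
  - employee 2 (Wendy): manager_id=1 -> Tina
  - employee 3 (Alice): manager_id=1 -> Tina
  - employee 4 (Dave): manager_id=NULL -> NULL
  - employee 5 (Beth): manager_id=NULL -> NULL
  - employee 6 (Eve): manager_id=4 -> Dave
  - employee 7 (Zoe): manager_id=NULL -> NULL
  - employee 8 (Dana): manager_id=6 -> Eve
  - employee 9 (Eli): manager_id=NULL -> NULL

SQL:
SELECT a.name, b.name AS department, c.name AS manager
FROM employees a
LEFT JOIN departments b ON a.dept_id = b.id
LEFT JOIN employees c ON a.manager_id = c.id

Result:
name  | department | manager
------+------------+--------
Tina  | Support    | NULL   
Wendy | Design     | Tina   
Alice | Operations | Tina   
Dave  | Operations | NULL   
Beth  | Operations | NULL   
Eve   | Design     | Dave   
Zoe   | Product    | NULL   
Dana  | Support    | Eve    
Eli   | NULL       | NULL   
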